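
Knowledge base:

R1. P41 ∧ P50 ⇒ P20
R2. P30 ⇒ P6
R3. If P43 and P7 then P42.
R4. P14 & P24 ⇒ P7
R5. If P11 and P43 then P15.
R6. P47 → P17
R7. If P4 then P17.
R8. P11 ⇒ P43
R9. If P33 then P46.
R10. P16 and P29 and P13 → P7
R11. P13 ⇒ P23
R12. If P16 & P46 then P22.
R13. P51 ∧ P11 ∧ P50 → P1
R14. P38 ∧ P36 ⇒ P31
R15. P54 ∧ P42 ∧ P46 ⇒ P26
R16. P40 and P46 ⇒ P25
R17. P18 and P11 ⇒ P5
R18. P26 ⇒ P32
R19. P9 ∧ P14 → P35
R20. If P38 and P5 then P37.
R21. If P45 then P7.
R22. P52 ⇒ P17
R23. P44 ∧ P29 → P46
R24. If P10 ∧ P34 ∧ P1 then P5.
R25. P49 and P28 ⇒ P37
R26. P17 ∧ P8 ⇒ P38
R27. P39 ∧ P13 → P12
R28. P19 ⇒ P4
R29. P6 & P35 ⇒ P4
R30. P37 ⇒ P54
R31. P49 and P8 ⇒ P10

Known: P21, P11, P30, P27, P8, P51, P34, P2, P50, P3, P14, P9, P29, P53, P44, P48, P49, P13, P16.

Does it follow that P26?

P6  (by R2: P30)
P43  (by R8: P11)
P7  (by R10: P16, P29, P13)
P1  (by R13: P51, P11, P50)
P35  (by R19: P9, P14)
P46  (by R23: P44, P29)
P4  (by R29: P6, P35)
P10  (by R31: P49, P8)
P42  (by R3: P43, P7)
P17  (by R7: P4)
P5  (by R24: P10, P34, P1)
P38  (by R26: P17, P8)
P37  (by R20: P38, P5)
P54  (by R30: P37)
P26  (by R15: P54, P42, P46)

Yes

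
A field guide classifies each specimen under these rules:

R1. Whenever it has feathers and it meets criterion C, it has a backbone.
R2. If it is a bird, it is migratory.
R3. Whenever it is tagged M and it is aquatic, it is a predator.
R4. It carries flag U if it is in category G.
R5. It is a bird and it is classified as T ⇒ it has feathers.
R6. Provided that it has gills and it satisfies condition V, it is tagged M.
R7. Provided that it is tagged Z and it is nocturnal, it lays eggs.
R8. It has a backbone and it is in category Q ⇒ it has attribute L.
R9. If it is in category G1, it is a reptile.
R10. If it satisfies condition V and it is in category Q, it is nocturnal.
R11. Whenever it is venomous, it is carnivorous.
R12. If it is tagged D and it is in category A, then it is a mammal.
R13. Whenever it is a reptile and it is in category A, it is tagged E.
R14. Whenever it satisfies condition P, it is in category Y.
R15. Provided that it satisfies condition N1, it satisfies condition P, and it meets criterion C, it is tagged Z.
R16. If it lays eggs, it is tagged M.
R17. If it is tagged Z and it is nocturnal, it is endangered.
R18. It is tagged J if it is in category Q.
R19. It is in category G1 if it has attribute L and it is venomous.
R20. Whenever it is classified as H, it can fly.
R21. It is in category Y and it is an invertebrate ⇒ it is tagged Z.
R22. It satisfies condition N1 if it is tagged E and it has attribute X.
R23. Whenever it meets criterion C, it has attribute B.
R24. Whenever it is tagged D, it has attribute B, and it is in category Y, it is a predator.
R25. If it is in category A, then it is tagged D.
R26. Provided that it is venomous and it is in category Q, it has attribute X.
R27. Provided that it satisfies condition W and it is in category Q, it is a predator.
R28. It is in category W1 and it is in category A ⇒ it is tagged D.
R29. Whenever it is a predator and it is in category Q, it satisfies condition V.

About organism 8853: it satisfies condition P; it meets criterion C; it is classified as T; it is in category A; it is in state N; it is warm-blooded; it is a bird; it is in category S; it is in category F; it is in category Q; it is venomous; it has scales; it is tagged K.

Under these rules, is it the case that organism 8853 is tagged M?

Yes

By R5 (it is a bird, it is classified as T): it has feathers.
By R14 (it satisfies condition P): it is in category Y.
By R23 (it meets criterion C): it has attribute B.
By R25 (it is in category A): it is tagged D.
By R26 (it is venomous, it is in category Q): it has attribute X.
By R1 (it has feathers, it meets criterion C): it has a backbone.
By R8 (it has a backbone, it is in category Q): it has attribute L.
By R19 (it has attribute L, it is venomous): it is in category G1.
By R24 (it is tagged D, it has attribute B, it is in category Y): it is a predator.
By R29 (it is a predator, it is in category Q): it satisfies condition V.
By R9 (it is in category G1): it is a reptile.
By R10 (it satisfies condition V, it is in category Q): it is nocturnal.
By R13 (it is a reptile, it is in category A): it is tagged E.
By R22 (it is tagged E, it has attribute X): it satisfies condition N1.
By R15 (it satisfies condition N1, it satisfies condition P, it meets criterion C): it is tagged Z.
By R7 (it is tagged Z, it is nocturnal): it lays eggs.
By R16 (it lays eggs): it is tagged M.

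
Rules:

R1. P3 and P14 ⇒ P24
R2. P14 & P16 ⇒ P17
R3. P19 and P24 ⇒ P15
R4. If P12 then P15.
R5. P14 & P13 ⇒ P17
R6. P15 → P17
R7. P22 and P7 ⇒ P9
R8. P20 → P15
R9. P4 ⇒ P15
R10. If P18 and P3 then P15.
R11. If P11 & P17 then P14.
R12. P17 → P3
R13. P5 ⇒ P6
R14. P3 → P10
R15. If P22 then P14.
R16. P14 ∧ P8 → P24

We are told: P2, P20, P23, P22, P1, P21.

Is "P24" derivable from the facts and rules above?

P15  (by R8: P20)
P14  (by R15: P22)
P17  (by R6: P15)
P3  (by R12: P17)
P24  (by R1: P3, P14)

Yes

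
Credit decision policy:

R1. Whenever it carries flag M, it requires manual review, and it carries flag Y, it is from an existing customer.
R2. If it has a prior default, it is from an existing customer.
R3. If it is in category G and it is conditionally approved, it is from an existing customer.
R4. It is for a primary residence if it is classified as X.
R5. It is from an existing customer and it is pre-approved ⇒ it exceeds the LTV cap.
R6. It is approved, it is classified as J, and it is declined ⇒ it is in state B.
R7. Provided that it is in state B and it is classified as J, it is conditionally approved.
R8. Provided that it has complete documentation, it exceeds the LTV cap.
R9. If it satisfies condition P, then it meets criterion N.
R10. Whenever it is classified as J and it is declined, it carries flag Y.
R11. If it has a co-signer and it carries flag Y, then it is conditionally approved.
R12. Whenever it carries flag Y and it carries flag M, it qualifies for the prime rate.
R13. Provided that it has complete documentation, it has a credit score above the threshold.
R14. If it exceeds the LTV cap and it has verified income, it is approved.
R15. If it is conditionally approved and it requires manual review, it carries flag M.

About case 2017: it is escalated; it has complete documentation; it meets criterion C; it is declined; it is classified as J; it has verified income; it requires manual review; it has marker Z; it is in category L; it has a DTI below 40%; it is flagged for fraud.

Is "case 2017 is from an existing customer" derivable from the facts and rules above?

Yes

By R8 (it has complete documentation): it exceeds the LTV cap.
By R10 (it is classified as J, it is declined): it carries flag Y.
By R14 (it exceeds the LTV cap, it has verified income): it is approved.
By R6 (it is approved, it is classified as J, it is declined): it is in state B.
By R7 (it is in state B, it is classified as J): it is conditionally approved.
By R15 (it is conditionally approved, it requires manual review): it carries flag M.
By R1 (it carries flag M, it requires manual review, it carries flag Y): it is from an existing customer.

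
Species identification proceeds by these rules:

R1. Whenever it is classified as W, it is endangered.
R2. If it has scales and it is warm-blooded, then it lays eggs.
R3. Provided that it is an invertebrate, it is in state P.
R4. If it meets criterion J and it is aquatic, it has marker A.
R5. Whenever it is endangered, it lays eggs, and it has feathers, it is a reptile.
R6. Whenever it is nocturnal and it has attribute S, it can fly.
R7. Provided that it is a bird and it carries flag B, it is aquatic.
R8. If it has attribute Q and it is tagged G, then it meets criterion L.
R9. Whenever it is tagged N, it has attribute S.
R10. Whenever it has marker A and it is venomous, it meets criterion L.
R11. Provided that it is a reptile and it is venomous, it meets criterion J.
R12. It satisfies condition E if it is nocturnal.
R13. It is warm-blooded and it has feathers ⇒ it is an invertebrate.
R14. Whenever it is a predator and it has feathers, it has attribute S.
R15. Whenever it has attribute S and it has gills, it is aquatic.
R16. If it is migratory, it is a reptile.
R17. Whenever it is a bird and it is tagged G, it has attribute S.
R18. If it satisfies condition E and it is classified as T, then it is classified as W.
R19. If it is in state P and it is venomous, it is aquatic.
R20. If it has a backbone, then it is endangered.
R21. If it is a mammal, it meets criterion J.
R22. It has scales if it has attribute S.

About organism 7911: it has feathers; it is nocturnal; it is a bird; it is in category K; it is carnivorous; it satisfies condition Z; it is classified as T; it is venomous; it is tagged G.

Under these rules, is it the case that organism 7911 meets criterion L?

Forward chaining from the given facts derives: satisfies condition E, has attribute S, is classified as W, has scales, is endangered, can fly.
Rules concluding "it meets criterion L": R8 needs "it has attribute Q"; R10 needs "it has marker A" — none of these are established.

No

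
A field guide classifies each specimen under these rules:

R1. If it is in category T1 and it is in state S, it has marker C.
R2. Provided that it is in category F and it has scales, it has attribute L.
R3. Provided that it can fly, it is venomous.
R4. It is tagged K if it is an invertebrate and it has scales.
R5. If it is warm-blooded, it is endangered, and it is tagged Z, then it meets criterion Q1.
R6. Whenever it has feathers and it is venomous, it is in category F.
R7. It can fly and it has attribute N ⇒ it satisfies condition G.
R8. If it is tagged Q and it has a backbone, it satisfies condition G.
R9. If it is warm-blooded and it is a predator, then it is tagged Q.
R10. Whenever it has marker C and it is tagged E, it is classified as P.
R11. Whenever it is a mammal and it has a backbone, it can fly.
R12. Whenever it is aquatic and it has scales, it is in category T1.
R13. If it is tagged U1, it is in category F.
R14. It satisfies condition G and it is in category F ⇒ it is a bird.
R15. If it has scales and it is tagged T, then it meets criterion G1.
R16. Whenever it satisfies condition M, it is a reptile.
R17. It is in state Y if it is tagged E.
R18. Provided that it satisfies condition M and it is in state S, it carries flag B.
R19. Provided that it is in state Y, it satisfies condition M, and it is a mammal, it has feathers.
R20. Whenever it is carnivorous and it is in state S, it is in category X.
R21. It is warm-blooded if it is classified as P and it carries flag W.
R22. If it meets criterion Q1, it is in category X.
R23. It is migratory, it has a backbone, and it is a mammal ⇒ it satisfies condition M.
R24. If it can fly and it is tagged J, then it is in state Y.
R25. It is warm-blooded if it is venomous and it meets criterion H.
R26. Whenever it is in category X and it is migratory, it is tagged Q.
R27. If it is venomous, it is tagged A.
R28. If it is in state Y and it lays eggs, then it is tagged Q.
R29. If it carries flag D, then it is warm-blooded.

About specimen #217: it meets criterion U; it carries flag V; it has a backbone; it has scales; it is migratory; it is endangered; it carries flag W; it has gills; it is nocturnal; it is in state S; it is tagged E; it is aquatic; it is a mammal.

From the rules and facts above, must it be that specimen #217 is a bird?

Forward chaining from the given facts derives: can fly, is in category T1, is in state Y, satisfies condition M, has marker C, is venomous, is classified as P, is a reptile, carries flag B, has feathers, is warm-blooded, is tagged A, is in category F, has attribute L.
The only rule concluding "it is a bird" is R14, which needs "it satisfies condition G"; that is never established.

No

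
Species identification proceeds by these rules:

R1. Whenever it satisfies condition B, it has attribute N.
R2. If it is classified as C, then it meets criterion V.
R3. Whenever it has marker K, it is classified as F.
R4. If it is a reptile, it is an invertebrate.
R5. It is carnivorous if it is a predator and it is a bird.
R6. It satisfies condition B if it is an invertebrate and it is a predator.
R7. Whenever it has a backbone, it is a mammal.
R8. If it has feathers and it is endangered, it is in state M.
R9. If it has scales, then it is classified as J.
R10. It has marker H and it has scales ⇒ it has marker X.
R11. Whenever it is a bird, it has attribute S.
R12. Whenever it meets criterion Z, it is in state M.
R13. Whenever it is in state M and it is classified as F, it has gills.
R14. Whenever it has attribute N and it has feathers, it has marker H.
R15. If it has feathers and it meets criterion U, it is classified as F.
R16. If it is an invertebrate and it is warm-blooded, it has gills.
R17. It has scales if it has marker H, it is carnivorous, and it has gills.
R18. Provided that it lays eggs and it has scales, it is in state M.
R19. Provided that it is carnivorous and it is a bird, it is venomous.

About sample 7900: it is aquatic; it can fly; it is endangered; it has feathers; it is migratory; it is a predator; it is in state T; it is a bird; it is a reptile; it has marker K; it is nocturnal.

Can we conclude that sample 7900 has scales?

Yes

By R3 (it has marker K): it is classified as F.
By R4 (it is a reptile): it is an invertebrate.
By R5 (it is a predator, it is a bird): it is carnivorous.
By R6 (it is an invertebrate, it is a predator): it satisfies condition B.
By R8 (it has feathers, it is endangered): it is in state M.
By R13 (it is in state M, it is classified as F): it has gills.
By R1 (it satisfies condition B): it has attribute N.
By R14 (it has attribute N, it has feathers): it has marker H.
By R17 (it has marker H, it is carnivorous, it has gills): it has scales.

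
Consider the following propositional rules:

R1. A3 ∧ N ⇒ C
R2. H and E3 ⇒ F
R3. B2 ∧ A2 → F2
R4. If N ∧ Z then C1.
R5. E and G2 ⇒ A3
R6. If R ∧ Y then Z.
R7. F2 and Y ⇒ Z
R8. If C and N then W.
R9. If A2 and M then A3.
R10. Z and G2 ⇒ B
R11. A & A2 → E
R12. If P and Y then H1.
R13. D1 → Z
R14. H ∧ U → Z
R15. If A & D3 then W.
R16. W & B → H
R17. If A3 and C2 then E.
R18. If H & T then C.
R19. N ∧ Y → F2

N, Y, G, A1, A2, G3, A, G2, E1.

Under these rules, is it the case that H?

Yes

E  (by R11: A, A2)
F2  (by R19: N, Y)
A3  (by R5: E, G2)
Z  (by R7: F2, Y)
B  (by R10: Z, G2)
C  (by R1: A3, N)
W  (by R8: C, N)
H  (by R16: W, B)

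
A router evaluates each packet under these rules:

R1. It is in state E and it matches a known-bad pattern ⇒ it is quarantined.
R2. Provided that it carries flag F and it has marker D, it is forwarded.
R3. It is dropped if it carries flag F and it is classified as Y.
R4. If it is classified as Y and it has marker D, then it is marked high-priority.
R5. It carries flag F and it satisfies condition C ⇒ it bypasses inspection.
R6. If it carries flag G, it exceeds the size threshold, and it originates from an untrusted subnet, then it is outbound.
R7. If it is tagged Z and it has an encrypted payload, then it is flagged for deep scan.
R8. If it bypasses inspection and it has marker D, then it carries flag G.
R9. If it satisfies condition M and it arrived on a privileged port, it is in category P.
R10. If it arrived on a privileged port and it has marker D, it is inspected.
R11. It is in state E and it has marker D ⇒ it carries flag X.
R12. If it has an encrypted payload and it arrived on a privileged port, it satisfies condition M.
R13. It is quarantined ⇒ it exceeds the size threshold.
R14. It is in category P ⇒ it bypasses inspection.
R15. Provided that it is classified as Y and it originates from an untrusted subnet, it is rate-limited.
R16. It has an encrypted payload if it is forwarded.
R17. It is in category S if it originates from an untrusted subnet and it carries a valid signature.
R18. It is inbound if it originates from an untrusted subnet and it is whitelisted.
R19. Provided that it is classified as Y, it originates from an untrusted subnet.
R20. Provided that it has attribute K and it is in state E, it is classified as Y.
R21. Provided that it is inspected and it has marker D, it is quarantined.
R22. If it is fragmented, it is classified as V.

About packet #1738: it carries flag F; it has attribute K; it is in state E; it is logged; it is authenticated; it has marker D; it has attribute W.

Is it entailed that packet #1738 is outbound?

Forward chaining from the given facts derives: is forwarded, carries flag X, has an encrypted payload, is classified as Y, is dropped, is marked high-priority, originates from an untrusted subnet, is rate-limited.
The only rule concluding "it is outbound" is R6, which needs "it carries flag G"; that is never established.

No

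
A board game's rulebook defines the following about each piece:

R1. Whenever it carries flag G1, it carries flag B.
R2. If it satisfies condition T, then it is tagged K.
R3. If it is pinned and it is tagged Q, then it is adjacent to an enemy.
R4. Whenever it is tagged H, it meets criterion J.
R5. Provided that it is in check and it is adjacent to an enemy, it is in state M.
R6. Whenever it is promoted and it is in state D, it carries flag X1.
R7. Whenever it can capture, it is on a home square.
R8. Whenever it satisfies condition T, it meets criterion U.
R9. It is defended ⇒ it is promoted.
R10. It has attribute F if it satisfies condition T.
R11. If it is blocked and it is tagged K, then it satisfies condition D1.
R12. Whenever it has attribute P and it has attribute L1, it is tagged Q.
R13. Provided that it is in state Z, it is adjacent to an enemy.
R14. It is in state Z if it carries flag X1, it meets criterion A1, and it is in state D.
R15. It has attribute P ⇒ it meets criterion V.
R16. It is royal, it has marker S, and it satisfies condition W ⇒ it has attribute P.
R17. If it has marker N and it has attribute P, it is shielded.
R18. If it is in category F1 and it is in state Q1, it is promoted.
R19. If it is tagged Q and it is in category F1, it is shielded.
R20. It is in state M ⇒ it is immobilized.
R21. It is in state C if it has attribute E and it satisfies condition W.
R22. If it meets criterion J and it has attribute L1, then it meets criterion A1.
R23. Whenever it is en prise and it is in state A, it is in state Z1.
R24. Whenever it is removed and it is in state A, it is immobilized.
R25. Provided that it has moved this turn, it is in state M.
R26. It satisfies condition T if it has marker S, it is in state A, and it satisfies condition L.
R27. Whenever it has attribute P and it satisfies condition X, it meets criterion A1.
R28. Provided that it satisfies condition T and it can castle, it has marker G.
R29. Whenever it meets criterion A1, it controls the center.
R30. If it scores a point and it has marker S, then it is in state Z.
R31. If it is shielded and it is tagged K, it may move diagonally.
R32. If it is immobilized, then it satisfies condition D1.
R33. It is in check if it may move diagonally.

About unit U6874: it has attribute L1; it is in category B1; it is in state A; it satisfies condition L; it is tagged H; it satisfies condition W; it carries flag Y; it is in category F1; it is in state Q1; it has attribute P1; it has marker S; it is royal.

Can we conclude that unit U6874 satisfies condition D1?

Forward chaining from the given facts derives: meets criterion J, has attribute P, is promoted, meets criterion A1, satisfies condition T, controls the center, is tagged K, meets criterion U, has attribute F, is tagged Q, meets criterion V, is shielded, may move diagonally, is in check.
Rules concluding "it satisfies condition D1": R11 needs "it is blocked"; R32 needs "it is immobilized" — none of these are established.

No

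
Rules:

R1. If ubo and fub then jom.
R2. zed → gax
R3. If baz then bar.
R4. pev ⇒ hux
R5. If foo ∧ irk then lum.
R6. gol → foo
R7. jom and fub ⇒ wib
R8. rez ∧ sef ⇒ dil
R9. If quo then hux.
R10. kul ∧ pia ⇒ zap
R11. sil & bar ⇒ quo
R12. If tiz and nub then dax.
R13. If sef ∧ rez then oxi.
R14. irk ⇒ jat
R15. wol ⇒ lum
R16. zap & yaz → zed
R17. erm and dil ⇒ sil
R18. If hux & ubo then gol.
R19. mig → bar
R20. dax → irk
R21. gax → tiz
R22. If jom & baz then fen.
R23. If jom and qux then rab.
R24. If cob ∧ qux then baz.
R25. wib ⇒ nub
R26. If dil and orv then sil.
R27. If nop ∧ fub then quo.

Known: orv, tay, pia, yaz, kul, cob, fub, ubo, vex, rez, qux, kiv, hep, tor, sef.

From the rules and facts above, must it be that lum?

Yes

jom  (by R1: ubo, fub)
wib  (by R7: jom, fub)
dil  (by R8: rez, sef)
zap  (by R10: kul, pia)
zed  (by R16: zap, yaz)
baz  (by R24: cob, qux)
nub  (by R25: wib)
sil  (by R26: dil, orv)
gax  (by R2: zed)
bar  (by R3: baz)
quo  (by R11: sil, bar)
tiz  (by R21: gax)
hux  (by R9: quo)
dax  (by R12: tiz, nub)
gol  (by R18: hux, ubo)
irk  (by R20: dax)
foo  (by R6: gol)
lum  (by R5: foo, irk)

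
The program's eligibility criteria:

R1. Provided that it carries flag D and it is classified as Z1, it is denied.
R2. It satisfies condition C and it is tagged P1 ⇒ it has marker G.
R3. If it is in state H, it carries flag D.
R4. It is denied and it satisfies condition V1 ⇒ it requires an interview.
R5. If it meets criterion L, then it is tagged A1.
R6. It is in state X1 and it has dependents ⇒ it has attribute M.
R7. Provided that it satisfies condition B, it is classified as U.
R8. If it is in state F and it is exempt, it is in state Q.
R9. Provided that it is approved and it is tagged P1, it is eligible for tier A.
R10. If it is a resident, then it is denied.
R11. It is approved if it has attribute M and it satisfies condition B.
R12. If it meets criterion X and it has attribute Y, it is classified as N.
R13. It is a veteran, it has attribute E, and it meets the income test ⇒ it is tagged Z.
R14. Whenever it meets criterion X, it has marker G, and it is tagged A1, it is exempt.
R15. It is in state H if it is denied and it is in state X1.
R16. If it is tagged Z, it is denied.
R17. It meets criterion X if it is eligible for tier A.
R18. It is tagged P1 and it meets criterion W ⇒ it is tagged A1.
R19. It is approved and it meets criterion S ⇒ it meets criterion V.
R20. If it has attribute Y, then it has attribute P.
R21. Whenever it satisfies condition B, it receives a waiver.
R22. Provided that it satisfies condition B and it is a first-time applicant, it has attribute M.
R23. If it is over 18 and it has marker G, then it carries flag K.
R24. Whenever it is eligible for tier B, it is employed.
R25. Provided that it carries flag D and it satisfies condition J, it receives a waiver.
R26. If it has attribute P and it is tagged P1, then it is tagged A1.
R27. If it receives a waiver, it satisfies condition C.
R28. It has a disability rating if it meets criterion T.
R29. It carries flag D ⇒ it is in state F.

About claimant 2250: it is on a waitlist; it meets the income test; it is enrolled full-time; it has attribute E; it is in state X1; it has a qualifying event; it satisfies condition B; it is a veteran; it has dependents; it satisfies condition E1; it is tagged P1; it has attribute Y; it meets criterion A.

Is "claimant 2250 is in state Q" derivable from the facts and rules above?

By R6 (it is in state X1, it has dependents): it has attribute M.
By R11 (it has attribute M, it satisfies condition B): it is approved.
By R13 (it is a veteran, it has attribute E, it meets the income test): it is tagged Z.
By R16 (it is tagged Z): it is denied.
By R20 (it has attribute Y): it has attribute P.
By R21 (it satisfies condition B): it receives a waiver.
By R26 (it has attribute P, it is tagged P1): it is tagged A1.
By R27 (it receives a waiver): it satisfies condition C.
By R2 (it satisfies condition C, it is tagged P1): it has marker G.
By R9 (it is approved, it is tagged P1): it is eligible for tier A.
By R15 (it is denied, it is in state X1): it is in state H.
By R17 (it is eligible for tier A): it meets criterion X.
By R3 (it is in state H): it carries flag D.
By R14 (it meets criterion X, it has marker G, it is tagged A1): it is exempt.
By R29 (it carries flag D): it is in state F.
By R8 (it is in state F, it is exempt): it is in state Q.

Yes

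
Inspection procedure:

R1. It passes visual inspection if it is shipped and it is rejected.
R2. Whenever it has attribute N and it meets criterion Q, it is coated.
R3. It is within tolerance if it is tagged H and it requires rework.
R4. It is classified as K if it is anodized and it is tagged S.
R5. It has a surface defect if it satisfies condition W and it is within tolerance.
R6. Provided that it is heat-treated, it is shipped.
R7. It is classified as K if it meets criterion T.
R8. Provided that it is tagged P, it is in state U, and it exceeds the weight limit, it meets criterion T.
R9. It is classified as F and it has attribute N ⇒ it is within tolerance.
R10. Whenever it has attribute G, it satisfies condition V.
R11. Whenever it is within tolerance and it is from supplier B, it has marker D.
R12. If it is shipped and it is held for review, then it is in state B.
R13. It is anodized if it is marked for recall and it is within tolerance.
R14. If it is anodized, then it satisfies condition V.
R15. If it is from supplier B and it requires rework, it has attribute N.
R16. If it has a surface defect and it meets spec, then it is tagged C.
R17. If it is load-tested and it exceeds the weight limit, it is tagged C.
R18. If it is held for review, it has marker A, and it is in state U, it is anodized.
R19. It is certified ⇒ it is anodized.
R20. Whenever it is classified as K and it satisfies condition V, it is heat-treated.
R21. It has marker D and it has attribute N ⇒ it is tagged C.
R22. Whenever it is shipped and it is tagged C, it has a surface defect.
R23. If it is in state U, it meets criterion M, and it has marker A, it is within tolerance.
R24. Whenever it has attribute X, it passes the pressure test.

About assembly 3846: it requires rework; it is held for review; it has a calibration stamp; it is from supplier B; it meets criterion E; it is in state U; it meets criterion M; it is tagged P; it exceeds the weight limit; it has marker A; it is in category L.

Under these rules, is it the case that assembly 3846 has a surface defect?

Yes

By R8 (it is tagged P, it is in state U, it exceeds the weight limit): it meets criterion T.
By R15 (it is from supplier B, it requires rework): it has attribute N.
By R18 (it is held for review, it has marker A, it is in state U): it is anodized.
By R23 (it is in state U, it meets criterion M, it has marker A): it is within tolerance.
By R7 (it meets criterion T): it is classified as K.
By R11 (it is within tolerance, it is from supplier B): it has marker D.
By R14 (it is anodized): it satisfies condition V.
By R20 (it is classified as K, it satisfies condition V): it is heat-treated.
By R21 (it has marker D, it has attribute N): it is tagged C.
By R6 (it is heat-treated): it is shipped.
By R22 (it is shipped, it is tagged C): it has a surface defect.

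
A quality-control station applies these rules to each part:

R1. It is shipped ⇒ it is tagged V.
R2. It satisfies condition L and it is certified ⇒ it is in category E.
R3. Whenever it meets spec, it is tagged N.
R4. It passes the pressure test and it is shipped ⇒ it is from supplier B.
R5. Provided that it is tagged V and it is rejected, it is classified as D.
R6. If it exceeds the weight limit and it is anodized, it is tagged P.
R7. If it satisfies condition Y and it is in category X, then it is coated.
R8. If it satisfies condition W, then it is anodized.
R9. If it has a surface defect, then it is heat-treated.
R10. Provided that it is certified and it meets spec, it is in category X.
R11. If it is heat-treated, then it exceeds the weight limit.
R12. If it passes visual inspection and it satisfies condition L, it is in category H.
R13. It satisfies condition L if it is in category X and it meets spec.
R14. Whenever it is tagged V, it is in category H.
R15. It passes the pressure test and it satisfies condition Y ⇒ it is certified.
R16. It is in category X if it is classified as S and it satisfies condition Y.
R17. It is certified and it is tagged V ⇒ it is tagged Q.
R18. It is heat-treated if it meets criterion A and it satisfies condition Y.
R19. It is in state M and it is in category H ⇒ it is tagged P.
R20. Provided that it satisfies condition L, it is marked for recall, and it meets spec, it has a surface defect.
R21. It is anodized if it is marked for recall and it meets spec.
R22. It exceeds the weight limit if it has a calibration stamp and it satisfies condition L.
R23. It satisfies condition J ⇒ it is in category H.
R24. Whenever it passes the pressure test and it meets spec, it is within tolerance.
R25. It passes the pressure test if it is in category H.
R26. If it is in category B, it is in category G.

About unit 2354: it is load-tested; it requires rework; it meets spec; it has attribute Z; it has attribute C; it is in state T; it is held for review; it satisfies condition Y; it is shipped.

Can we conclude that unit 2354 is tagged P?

Forward chaining from the given facts derives: is tagged V, is tagged N, is in category H, passes the pressure test, is from supplier B, is certified, is tagged Q, is within tolerance, is in category X, satisfies condition L, is in category E, is coated.
Rules concluding "it is tagged P": R6 needs "it exceeds the weight limit"; R19 needs "it is in state M" — none of these are established.

No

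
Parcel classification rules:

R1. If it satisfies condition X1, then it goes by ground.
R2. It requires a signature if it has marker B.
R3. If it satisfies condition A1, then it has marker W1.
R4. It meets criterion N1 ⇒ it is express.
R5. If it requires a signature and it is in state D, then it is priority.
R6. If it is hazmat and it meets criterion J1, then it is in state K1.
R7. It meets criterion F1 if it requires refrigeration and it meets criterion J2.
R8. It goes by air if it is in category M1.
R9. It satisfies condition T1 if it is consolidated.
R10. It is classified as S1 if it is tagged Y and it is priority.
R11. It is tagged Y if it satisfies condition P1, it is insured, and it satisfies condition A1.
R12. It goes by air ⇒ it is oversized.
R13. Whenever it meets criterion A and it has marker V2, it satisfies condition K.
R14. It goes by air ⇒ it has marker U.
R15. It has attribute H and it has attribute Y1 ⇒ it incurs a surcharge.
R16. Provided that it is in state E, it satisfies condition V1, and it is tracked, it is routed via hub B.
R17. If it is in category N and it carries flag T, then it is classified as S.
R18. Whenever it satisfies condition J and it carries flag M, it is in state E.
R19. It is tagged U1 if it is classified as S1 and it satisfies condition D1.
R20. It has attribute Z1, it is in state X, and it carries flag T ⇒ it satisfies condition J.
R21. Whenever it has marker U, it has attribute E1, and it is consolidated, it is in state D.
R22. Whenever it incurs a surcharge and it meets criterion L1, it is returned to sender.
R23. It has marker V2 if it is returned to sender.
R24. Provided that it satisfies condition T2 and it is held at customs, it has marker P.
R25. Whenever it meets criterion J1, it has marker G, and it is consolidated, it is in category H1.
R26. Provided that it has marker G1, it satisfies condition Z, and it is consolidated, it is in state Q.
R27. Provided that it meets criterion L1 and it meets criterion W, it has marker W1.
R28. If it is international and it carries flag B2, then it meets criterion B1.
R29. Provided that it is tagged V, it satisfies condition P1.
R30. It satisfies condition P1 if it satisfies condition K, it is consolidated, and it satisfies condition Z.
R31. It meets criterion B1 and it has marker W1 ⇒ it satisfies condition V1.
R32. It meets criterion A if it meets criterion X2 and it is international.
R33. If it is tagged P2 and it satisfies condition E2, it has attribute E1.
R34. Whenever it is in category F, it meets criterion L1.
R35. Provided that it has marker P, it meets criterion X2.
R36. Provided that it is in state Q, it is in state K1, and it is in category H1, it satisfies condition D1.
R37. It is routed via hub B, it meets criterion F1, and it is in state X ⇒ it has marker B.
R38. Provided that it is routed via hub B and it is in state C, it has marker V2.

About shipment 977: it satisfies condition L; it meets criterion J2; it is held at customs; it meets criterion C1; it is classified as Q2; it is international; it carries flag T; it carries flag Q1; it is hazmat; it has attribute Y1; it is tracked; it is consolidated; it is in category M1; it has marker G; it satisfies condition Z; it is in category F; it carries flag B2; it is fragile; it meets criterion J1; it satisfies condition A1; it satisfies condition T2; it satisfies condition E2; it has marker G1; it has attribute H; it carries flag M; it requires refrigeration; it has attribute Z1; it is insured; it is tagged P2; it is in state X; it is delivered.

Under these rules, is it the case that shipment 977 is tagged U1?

Yes

By R3 (it satisfies condition A1): it has marker W1.
By R6 (it is hazmat, it meets criterion J1): it is in state K1.
By R7 (it requires refrigeration, it meets criterion J2): it meets criterion F1.
By R8 (it is in category M1): it goes by air.
By R14 (it goes by air): it has marker U.
By R15 (it has attribute H, it has attribute Y1): it incurs a surcharge.
By R20 (it has attribute Z1, it is in state X, it carries flag T): it satisfies condition J.
By R24 (it satisfies condition T2, it is held at customs): it has marker P.
By R25 (it meets criterion J1, it has marker G, it is consolidated): it is in category H1.
By R26 (it has marker G1, it satisfies condition Z, it is consolidated): it is in state Q.
By R28 (it is international, it carries flag B2): it meets criterion B1.
By R31 (it meets criterion B1, it has marker W1): it satisfies condition V1.
By R33 (it is tagged P2, it satisfies condition E2): it has attribute E1.
By R34 (it is in category F): it meets criterion L1.
By R35 (it has marker P): it meets criterion X2.
By R36 (it is in state Q, it is in state K1, it is in category H1): it satisfies condition D1.
By R18 (it satisfies condition J, it carries flag M): it is in state E.
By R21 (it has marker U, it has attribute E1, it is consolidated): it is in state D.
By R22 (it incurs a surcharge, it meets criterion L1): it is returned to sender.
By R23 (it is returned to sender): it has marker V2.
By R32 (it meets criterion X2, it is international): it meets criterion A.
By R13 (it meets criterion A, it has marker V2): it satisfies condition K.
By R16 (it is in state E, it satisfies condition V1, it is tracked): it is routed via hub B.
By R30 (it satisfies condition K, it is consolidated, it satisfies condition Z): it satisfies condition P1.
By R37 (it is routed via hub B, it meets criterion F1, it is in state X): it has marker B.
By R2 (it has marker B): it requires a signature.
By R5 (it requires a signature, it is in state D): it is priority.
By R11 (it satisfies condition P1, it is insured, it satisfies condition A1): it is tagged Y.
By R10 (it is tagged Y, it is priority): it is classified as S1.
By R19 (it is classified as S1, it satisfies condition D1): it is tagged U1.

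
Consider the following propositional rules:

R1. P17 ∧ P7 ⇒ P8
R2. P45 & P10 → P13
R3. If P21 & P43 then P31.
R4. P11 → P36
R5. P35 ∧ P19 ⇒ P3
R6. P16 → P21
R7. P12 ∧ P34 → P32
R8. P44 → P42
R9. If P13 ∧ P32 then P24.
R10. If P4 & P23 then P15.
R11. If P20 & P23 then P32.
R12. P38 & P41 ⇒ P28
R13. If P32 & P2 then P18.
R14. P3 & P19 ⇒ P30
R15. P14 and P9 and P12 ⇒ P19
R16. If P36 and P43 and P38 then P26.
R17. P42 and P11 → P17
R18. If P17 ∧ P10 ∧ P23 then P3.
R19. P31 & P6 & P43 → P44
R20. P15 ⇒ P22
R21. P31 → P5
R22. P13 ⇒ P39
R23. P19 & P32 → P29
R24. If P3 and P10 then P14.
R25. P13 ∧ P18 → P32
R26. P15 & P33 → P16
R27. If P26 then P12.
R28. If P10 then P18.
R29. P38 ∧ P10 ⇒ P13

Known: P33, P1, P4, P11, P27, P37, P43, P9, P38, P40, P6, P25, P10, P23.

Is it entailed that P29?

P36  (by R4: P11)
P15  (by R10: P4, P23)
P26  (by R16: P36, P43, P38)
P16  (by R26: P15, P33)
P12  (by R27: P26)
P18  (by R28: P10)
P13  (by R29: P38, P10)
P21  (by R6: P16)
P32  (by R25: P13, P18)
P31  (by R3: P21, P43)
P44  (by R19: P31, P6, P43)
P42  (by R8: P44)
P17  (by R17: P42, P11)
P3  (by R18: P17, P10, P23)
P14  (by R24: P3, P10)
P19  (by R15: P14, P9, P12)
P29  (by R23: P19, P32)

Yes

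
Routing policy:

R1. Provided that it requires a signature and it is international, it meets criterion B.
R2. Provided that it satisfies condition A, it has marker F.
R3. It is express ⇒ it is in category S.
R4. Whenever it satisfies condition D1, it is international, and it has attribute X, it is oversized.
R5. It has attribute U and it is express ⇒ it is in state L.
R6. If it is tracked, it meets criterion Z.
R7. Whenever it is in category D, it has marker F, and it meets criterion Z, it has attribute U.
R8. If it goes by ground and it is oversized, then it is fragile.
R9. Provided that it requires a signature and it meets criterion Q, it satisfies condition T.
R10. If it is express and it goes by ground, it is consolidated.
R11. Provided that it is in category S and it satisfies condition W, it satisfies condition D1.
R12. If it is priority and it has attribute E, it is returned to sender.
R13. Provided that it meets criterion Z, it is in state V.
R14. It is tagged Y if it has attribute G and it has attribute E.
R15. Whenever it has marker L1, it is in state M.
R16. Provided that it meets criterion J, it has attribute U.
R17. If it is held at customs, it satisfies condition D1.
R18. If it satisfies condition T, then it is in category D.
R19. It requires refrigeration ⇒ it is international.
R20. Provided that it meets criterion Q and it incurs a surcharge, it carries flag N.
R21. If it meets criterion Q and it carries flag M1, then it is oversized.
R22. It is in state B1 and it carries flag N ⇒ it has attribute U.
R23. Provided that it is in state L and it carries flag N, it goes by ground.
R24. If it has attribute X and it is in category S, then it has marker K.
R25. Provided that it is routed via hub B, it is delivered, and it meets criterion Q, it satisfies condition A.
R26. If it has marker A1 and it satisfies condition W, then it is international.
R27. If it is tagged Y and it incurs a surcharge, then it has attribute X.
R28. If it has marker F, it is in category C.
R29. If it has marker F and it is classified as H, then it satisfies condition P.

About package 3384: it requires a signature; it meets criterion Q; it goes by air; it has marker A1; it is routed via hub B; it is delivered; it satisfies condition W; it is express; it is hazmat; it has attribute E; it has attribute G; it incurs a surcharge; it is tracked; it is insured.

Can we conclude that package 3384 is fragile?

Yes

By R3 (it is express): it is in category S.
By R6 (it is tracked): it meets criterion Z.
By R9 (it requires a signature, it meets criterion Q): it satisfies condition T.
By R11 (it is in category S, it satisfies condition W): it satisfies condition D1.
By R14 (it has attribute G, it has attribute E): it is tagged Y.
By R18 (it satisfies condition T): it is in category D.
By R20 (it meets criterion Q, it incurs a surcharge): it carries flag N.
By R25 (it is routed via hub B, it is delivered, it meets criterion Q): it satisfies condition A.
By R26 (it has marker A1, it satisfies condition W): it is international.
By R27 (it is tagged Y, it incurs a surcharge): it has attribute X.
By R2 (it satisfies condition A): it has marker F.
By R4 (it satisfies condition D1, it is international, it has attribute X): it is oversized.
By R7 (it is in category D, it has marker F, it meets criterion Z): it has attribute U.
By R5 (it has attribute U, it is express): it is in state L.
By R23 (it is in state L, it carries flag N): it goes by ground.
By R8 (it goes by ground, it is oversized): it is fragile.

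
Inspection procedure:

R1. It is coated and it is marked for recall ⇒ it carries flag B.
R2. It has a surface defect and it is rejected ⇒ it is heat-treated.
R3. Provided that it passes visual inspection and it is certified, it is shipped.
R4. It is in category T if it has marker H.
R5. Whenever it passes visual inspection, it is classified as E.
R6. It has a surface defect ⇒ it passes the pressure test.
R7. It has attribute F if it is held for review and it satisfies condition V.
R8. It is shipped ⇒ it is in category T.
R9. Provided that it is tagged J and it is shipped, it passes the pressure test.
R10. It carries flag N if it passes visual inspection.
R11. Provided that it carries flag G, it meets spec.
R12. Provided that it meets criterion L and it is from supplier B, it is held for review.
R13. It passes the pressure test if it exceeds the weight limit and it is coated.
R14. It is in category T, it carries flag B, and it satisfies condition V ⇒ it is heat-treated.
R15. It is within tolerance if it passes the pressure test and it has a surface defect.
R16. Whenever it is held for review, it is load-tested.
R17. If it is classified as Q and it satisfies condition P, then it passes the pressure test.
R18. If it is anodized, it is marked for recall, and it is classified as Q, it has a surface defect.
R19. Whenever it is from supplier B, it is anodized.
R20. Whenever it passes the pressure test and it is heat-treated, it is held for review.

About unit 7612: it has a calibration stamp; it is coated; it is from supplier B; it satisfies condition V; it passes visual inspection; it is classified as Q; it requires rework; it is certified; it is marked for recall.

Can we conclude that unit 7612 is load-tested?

By R1 (it is coated, it is marked for recall): it carries flag B.
By R3 (it passes visual inspection, it is certified): it is shipped.
By R8 (it is shipped): it is in category T.
By R14 (it is in category T, it carries flag B, it satisfies condition V): it is heat-treated.
By R19 (it is from supplier B): it is anodized.
By R18 (it is anodized, it is marked for recall, it is classified as Q): it has a surface defect.
By R6 (it has a surface defect): it passes the pressure test.
By R20 (it passes the pressure test, it is heat-treated): it is held for review.
By R16 (it is held for review): it is load-tested.

Yes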